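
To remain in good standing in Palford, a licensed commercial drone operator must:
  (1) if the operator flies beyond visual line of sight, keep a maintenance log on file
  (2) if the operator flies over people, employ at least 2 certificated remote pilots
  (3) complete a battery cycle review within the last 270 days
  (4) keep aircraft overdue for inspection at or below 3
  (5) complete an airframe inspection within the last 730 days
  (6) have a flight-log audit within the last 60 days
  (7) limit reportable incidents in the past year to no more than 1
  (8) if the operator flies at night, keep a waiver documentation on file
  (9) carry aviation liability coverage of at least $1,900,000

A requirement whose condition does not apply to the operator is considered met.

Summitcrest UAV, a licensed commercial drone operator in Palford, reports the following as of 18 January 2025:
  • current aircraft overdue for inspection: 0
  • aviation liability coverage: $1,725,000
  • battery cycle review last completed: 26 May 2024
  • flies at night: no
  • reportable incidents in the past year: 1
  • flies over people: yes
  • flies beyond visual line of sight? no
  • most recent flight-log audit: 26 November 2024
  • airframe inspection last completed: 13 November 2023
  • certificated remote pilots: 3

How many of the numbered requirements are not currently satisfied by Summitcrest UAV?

1. condition 'flies beyond visual line of sight' does not hold → requirement n/a → met
2. condition 'flies over people' holds; certificated remote pilots 3 ≥ 2 → met
3. battery cycle review 237 days ago vs limit 270 → met
4. aircraft overdue for inspection 0 ≤ 3 → met
5. airframe inspection 432 days ago vs limit 730 → met
6. flight-log audit 53 days ago vs limit 60 → met
7. reportable incidents in the past year 1 ≤ 1 → met
8. condition 'flies at night' does not hold → requirement n/a → met
9. aviation liability coverage $1,725,000 < $1,900,000 → not met
Not met: 1 of 9

1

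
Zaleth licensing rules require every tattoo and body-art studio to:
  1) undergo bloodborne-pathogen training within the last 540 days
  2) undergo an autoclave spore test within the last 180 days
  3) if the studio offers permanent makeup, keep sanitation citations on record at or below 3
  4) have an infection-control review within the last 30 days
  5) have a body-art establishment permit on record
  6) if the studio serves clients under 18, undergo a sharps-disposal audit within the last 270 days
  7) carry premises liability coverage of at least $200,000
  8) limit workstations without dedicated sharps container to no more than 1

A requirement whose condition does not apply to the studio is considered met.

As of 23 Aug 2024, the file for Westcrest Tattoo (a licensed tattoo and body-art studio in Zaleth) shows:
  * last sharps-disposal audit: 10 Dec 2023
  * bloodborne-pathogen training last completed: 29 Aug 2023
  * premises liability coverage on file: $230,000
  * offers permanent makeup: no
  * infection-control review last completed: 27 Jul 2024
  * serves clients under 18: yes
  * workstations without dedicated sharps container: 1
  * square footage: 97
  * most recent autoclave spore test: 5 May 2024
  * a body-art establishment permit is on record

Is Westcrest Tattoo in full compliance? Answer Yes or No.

1. bloodborne-pathogen training 360 days ago vs limit 540 → met
2. autoclave spore test 110 days ago vs limit 180 → met
3. condition 'offers permanent makeup' does not hold → requirement n/a → met
4. infection-control review 27 days ago vs limit 30 → met
5. body-art establishment permit present → met
6. condition 'serves clients under 18' holds; sharps-disposal audit 257 days ago vs limit 270 → met
7. premises liability coverage $230,000 ≥ $200,000 → met
8. workstations without dedicated sharps container 1 ≤ 1 → met
All met.

Yes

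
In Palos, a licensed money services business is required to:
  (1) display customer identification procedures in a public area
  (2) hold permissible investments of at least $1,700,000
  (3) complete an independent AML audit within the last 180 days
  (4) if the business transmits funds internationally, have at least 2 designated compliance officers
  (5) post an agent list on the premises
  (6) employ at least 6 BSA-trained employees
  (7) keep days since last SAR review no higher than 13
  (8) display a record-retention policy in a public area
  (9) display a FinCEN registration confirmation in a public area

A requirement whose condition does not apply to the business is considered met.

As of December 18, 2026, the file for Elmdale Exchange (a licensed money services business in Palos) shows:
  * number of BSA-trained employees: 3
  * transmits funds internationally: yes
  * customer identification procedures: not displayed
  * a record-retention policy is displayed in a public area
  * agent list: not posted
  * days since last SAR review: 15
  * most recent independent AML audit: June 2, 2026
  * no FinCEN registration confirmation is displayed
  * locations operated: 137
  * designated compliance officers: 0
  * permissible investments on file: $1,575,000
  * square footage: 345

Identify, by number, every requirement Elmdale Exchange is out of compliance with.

1. customer identification procedures absent → not met
2. permissible investments $1,575,000 < $1,700,000 → not met
3. independent AML audit 199 days ago vs limit 180 → not met
4. condition 'transmits funds internationally' holds; designated compliance officers 0 < 2 → not met
5. agent list absent → not met
6. BSA-trained employees 3 < 6 → not met
7. days since last SAR review 15 > 13 → not met
8. record-retention policy present → met
9. FinCEN registration confirmation absent → not met
Not met: 1, 2, 3, 4, 5, 6, 7, 9

1, 2, 3, 4, 5, 6, 7, 9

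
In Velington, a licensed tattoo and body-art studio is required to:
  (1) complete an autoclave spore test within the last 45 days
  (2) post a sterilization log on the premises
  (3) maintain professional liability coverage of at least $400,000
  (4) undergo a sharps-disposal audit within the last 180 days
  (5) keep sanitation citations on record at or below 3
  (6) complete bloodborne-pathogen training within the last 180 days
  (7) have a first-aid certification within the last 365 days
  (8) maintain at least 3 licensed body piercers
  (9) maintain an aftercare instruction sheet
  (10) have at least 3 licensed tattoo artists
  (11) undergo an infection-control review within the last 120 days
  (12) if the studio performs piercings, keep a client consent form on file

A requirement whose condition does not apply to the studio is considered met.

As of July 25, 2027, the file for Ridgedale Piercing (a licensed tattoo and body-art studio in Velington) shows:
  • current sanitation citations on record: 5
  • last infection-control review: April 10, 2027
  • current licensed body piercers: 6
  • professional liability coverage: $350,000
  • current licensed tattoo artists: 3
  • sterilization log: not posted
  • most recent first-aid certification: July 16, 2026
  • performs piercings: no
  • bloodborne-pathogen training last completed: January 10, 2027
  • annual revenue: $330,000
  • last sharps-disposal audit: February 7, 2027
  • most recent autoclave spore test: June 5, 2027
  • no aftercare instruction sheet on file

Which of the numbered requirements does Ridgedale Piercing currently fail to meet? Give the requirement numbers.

1, 2, 3, 5, 6, 7, 9

1. autoclave spore test 50 days ago vs limit 45 → not met
2. sterilization log absent → not met
3. professional liability coverage $350,000 < $400,000 → not met
4. sharps-disposal audit 168 days ago vs limit 180 → met
5. sanitation citations on record 5 > 3 → not met
6. bloodborne-pathogen training 196 days ago vs limit 180 → not met
7. first-aid certification 374 days ago vs limit 365 → not met
8. licensed body piercers 6 ≥ 3 → met
9. aftercare instruction sheet absent → not met
10. licensed tattoo artists 3 ≥ 3 → met
11. infection-control review 106 days ago vs limit 120 → met
12. condition 'performs piercings' does not hold → requirement n/a → met
Not met: 1, 2, 3, 5, 6, 7, 9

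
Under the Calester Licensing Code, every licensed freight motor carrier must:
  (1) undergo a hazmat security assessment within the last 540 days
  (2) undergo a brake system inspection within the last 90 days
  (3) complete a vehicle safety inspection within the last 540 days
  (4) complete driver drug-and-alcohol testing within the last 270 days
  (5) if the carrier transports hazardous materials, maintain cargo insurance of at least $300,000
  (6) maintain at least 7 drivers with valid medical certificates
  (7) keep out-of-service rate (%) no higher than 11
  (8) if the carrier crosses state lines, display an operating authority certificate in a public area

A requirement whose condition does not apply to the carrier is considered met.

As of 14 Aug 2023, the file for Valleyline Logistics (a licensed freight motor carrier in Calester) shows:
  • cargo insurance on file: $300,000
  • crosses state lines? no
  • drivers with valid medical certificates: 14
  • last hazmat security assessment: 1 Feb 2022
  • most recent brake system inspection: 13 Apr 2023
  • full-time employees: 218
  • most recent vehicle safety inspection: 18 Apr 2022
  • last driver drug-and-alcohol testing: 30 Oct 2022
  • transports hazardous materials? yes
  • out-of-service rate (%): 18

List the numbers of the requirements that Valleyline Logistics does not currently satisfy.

1, 2, 4, 7

1. hazmat security assessment 559 days ago vs limit 540 → not met
2. brake system inspection 123 days ago vs limit 90 → not met
3. vehicle safety inspection 483 days ago vs limit 540 → met
4. driver drug-and-alcohol testing 288 days ago vs limit 270 → not met
5. condition 'transports hazardous materials' holds; cargo insurance $300,000 ≥ $300,000 → met
6. drivers with valid medical certificates 14 ≥ 7 → met
7. out-of-service rate (%) 18 > 11 → not met
8. condition 'crosses state lines' does not hold → requirement n/a → met
Not met: 1, 2, 4, 7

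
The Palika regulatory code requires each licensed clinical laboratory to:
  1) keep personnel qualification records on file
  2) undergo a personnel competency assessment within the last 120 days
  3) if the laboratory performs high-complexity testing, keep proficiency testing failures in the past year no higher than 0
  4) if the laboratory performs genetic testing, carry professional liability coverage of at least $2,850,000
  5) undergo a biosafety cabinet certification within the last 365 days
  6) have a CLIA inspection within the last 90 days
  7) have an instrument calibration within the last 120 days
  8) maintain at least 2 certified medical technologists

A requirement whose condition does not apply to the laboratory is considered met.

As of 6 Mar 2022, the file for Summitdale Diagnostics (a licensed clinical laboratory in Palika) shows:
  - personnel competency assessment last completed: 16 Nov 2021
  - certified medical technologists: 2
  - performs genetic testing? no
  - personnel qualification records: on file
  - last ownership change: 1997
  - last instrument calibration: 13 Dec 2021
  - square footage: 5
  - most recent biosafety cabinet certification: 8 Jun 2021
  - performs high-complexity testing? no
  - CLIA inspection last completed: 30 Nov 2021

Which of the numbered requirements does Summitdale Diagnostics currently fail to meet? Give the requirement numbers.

1. personnel qualification records present → met
2. personnel competency assessment 110 days ago vs limit 120 → met
3. condition 'performs high-complexity testing' does not hold → requirement n/a → met
4. condition 'performs genetic testing' does not hold → requirement n/a → met
5. biosafety cabinet certification 271 days ago vs limit 365 → met
6. CLIA inspection 96 days ago vs limit 90 → not met
7. instrument calibration 83 days ago vs limit 120 → met
8. certified medical technologists 2 ≥ 2 → met
Not met: 6

6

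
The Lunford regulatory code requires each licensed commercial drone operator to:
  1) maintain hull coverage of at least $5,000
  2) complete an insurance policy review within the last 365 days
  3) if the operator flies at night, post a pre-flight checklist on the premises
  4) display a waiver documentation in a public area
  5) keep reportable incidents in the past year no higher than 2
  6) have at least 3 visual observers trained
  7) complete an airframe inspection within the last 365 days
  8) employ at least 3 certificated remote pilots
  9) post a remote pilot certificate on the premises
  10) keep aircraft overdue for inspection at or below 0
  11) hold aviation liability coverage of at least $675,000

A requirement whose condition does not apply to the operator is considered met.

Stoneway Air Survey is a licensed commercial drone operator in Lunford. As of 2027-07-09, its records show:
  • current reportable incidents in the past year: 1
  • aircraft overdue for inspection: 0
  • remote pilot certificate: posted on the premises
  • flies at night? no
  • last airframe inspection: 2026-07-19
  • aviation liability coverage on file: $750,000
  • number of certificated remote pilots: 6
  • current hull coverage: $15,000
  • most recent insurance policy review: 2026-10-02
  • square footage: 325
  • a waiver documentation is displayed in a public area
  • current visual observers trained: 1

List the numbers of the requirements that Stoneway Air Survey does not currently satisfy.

6

1. hull coverage $15,000 ≥ $5,000 → met
2. insurance policy review 280 days ago vs limit 365 → met
3. condition 'flies at night' does not hold → requirement n/a → met
4. waiver documentation present → met
5. reportable incidents in the past year 1 ≤ 2 → met
6. visual observers trained 1 < 3 → not met
7. airframe inspection 355 days ago vs limit 365 → met
8. certificated remote pilots 6 ≥ 3 → met
9. remote pilot certificate present → met
10. aircraft overdue for inspection 0 ≤ 0 → met
11. aviation liability coverage $750,000 ≥ $675,000 → met
Not met: 6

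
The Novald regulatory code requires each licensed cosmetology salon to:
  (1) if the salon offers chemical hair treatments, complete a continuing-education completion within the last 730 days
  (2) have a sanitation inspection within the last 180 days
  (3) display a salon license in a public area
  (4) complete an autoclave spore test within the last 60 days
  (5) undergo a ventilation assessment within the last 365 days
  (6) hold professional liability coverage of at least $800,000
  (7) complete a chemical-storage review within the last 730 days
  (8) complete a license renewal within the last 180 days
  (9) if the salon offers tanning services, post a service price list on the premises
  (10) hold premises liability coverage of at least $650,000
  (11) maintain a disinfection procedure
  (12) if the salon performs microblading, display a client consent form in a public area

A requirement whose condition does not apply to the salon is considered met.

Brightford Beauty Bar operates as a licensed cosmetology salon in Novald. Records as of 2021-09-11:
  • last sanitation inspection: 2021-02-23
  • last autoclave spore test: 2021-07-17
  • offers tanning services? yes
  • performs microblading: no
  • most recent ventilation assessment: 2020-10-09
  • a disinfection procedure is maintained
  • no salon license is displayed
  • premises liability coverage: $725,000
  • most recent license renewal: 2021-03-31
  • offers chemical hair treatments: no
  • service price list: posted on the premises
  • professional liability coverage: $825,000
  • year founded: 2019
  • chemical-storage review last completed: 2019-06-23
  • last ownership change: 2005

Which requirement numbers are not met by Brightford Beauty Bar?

2, 3, 7

1. condition 'offers chemical hair treatments' does not hold → requirement n/a → met
2. sanitation inspection 200 days ago vs limit 180 → not met
3. salon license absent → not met
4. autoclave spore test 56 days ago vs limit 60 → met
5. ventilation assessment 337 days ago vs limit 365 → met
6. professional liability coverage $825,000 ≥ $800,000 → met
7. chemical-storage review 811 days ago vs limit 730 → not met
8. license renewal 164 days ago vs limit 180 → met
9. condition 'offers tanning services' holds; service price list present → met
10. premises liability coverage $725,000 ≥ $650,000 → met
11. disinfection procedure present → met
12. condition 'performs microblading' does not hold → requirement n/a → met
Not met: 2, 3, 7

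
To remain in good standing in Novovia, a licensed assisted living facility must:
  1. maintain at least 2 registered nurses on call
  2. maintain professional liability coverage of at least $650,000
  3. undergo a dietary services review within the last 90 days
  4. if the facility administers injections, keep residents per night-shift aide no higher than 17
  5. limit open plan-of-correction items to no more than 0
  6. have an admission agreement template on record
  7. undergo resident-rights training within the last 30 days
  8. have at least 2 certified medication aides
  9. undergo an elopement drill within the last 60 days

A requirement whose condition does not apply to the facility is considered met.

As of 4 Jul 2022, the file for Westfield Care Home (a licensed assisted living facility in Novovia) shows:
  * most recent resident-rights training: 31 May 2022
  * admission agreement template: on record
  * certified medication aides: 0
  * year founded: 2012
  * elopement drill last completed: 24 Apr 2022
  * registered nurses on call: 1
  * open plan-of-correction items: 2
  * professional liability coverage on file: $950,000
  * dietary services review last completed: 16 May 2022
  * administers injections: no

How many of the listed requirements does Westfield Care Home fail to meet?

5

1. registered nurses on call 1 < 2 → not met
2. professional liability coverage $950,000 ≥ $650,000 → met
3. dietary services review 49 days ago vs limit 90 → met
4. condition 'administers injections' does not hold → requirement n/a → met
5. open plan-of-correction items 2 > 0 → not met
6. admission agreement template present → met
7. resident-rights training 34 days ago vs limit 30 → not met
8. certified medication aides 0 < 2 → not met
9. elopement drill 71 days ago vs limit 60 → not met
Not met: 5 of 9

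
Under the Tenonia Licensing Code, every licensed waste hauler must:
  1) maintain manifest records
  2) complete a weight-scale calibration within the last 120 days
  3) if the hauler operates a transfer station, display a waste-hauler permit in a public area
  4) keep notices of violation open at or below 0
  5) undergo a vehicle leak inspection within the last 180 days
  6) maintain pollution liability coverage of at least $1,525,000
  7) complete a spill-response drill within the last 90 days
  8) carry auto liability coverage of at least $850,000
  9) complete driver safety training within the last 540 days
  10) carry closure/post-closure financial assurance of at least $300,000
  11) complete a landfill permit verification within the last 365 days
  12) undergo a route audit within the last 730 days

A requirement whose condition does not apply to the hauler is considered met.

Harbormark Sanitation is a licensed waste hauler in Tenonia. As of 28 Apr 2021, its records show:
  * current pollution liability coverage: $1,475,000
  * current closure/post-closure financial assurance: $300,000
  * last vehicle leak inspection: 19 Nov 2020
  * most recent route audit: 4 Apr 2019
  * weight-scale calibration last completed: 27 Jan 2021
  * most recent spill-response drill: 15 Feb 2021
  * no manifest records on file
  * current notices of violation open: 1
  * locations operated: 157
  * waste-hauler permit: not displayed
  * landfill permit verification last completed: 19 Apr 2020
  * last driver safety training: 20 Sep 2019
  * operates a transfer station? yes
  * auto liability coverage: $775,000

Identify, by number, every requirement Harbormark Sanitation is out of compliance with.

1, 3, 4, 6, 8, 9, 11, 12

1. manifest records absent → not met
2. weight-scale calibration 91 days ago vs limit 120 → met
3. condition 'operates a transfer station' holds; waste-hauler permit absent → not met
4. notices of violation open 1 > 0 → not met
5. vehicle leak inspection 160 days ago vs limit 180 → met
6. pollution liability coverage $1,475,000 < $1,525,000 → not met
7. spill-response drill 72 days ago vs limit 90 → met
8. auto liability coverage $775,000 < $850,000 → not met
9. driver safety training 586 days ago vs limit 540 → not met
10. closure/post-closure financial assurance $300,000 ≥ $300,000 → met
11. landfill permit verification 374 days ago vs limit 365 → not met
12. route audit 755 days ago vs limit 730 → not met
Not met: 1, 3, 4, 6, 8, 9, 11, 12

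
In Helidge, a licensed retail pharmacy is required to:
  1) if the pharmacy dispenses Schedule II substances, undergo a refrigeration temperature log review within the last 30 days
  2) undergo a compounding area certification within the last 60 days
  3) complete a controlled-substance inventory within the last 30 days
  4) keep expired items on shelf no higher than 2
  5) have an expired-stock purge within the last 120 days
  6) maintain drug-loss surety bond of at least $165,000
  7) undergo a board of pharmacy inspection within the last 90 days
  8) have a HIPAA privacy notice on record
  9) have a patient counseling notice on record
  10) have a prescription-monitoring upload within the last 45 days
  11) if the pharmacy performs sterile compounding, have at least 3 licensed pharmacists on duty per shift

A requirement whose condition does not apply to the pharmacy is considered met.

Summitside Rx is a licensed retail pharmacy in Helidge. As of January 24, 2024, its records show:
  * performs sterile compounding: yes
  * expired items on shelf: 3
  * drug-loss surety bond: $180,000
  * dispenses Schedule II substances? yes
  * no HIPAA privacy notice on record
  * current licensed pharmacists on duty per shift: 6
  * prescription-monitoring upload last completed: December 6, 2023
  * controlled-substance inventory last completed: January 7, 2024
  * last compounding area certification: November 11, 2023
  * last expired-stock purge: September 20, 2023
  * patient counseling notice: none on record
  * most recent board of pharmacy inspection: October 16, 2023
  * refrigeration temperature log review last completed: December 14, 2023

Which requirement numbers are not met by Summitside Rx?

1. condition 'dispenses Schedule II substances' holds; refrigeration temperature log review 41 days ago vs limit 30 → not met
2. compounding area certification 74 days ago vs limit 60 → not met
3. controlled-substance inventory 17 days ago vs limit 30 → met
4. expired items on shelf 3 > 2 → not met
5. expired-stock purge 126 days ago vs limit 120 → not met
6. drug-loss surety bond $180,000 ≥ $165,000 → met
7. board of pharmacy inspection 100 days ago vs limit 90 → not met
8. HIPAA privacy notice absent → not met
9. patient counseling notice absent → not met
10. prescription-monitoring upload 49 days ago vs limit 45 → not met
11. condition 'performs sterile compounding' holds; licensed pharmacists on duty per shift 6 ≥ 3 → met
Not met: 1, 2, 4, 5, 7, 8, 9, 10

1, 2, 4, 5, 7, 8, 9, 10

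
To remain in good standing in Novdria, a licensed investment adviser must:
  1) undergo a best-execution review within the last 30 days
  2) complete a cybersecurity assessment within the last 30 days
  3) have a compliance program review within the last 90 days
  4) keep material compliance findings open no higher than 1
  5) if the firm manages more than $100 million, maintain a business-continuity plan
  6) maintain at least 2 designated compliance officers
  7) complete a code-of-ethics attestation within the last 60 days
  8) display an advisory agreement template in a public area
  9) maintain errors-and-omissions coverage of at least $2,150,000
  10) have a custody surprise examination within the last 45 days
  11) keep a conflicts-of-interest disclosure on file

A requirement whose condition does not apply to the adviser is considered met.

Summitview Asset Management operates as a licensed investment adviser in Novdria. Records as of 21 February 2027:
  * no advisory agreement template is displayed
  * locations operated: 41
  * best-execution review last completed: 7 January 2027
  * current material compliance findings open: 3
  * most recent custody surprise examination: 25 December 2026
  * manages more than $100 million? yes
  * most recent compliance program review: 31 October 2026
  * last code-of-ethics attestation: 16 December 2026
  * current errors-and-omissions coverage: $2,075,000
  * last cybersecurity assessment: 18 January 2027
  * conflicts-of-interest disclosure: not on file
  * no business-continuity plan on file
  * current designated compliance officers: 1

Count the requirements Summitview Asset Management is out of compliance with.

11

1. best-execution review 45 days ago vs limit 30 → not met
2. cybersecurity assessment 34 days ago vs limit 30 → not met
3. compliance program review 113 days ago vs limit 90 → not met
4. material compliance findings open 3 > 1 → not met
5. condition 'manages more than $100 million' holds; business-continuity plan absent → not met
6. designated compliance officers 1 < 2 → not met
7. code-of-ethics attestation 67 days ago vs limit 60 → not met
8. advisory agreement template absent → not met
9. errors-and-omissions coverage $2,075,000 < $2,150,000 → not met
10. custody surprise examination 58 days ago vs limit 45 → not met
11. conflicts-of-interest disclosure absent → not met
Not met: 11 of 11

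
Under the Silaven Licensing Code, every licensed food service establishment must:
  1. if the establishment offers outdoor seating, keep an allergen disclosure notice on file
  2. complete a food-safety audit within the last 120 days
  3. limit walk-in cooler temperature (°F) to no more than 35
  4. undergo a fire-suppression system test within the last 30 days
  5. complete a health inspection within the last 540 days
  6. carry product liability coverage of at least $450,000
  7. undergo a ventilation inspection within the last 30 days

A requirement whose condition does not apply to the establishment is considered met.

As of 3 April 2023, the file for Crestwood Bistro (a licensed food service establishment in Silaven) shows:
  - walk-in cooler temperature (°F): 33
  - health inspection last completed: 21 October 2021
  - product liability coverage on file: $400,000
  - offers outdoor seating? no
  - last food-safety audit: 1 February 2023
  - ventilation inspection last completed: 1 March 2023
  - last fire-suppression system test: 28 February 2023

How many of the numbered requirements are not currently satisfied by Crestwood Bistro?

1. condition 'offers outdoor seating' does not hold → requirement n/a → met
2. food-safety audit 61 days ago vs limit 120 → met
3. walk-in cooler temperature (°F) 33 ≤ 35 → met
4. fire-suppression system test 34 days ago vs limit 30 → not met
5. health inspection 529 days ago vs limit 540 → met
6. product liability coverage $400,000 < $450,000 → not met
7. ventilation inspection 33 days ago vs limit 30 → not met
Not met: 3 of 7

3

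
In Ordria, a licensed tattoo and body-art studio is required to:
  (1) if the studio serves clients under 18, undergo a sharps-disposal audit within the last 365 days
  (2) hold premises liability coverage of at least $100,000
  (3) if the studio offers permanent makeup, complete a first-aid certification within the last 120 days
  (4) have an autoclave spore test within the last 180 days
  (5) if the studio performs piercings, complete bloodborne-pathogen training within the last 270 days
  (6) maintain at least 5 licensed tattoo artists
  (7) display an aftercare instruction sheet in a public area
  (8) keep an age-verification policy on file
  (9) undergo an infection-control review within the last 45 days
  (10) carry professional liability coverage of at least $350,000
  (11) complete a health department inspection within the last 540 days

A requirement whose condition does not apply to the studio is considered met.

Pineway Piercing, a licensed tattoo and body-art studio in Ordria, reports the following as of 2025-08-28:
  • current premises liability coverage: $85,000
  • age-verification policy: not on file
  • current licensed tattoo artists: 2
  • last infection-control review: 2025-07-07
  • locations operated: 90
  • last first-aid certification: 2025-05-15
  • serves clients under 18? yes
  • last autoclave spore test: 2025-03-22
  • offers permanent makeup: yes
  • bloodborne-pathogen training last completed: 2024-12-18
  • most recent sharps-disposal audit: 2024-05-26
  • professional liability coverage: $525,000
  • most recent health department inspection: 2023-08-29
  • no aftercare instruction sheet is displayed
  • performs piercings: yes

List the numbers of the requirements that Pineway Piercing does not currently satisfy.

1, 2, 6, 7, 8, 9, 11

1. condition 'serves clients under 18' holds; sharps-disposal audit 459 days ago vs limit 365 → not met
2. premises liability coverage $85,000 < $100,000 → not met
3. condition 'offers permanent makeup' holds; first-aid certification 105 days ago vs limit 120 → met
4. autoclave spore test 159 days ago vs limit 180 → met
5. condition 'performs piercings' holds; bloodborne-pathogen training 253 days ago vs limit 270 → met
6. licensed tattoo artists 2 < 5 → not met
7. aftercare instruction sheet absent → not met
8. age-verification policy absent → not met
9. infection-control review 52 days ago vs limit 45 → not met
10. professional liability coverage $525,000 ≥ $350,000 → met
11. health department inspection 730 days ago vs limit 540 → not met
Not met: 1, 2, 6, 7, 8, 9, 11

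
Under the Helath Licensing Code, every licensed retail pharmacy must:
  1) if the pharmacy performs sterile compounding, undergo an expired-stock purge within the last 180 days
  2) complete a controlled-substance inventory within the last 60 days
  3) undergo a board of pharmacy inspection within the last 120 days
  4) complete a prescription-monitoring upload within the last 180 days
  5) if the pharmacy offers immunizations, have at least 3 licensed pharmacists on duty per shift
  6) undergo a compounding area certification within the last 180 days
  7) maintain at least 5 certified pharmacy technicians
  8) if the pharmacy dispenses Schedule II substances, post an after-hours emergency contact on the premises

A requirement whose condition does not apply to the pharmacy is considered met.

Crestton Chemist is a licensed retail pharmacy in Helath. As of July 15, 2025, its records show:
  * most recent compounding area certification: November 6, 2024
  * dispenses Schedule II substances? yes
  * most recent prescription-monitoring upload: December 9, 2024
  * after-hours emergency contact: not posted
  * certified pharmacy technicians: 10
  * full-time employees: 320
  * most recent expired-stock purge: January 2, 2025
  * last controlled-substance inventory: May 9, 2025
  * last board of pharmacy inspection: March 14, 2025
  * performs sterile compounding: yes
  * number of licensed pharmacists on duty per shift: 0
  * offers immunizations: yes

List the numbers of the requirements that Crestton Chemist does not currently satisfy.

1. condition 'performs sterile compounding' holds; expired-stock purge 194 days ago vs limit 180 → not met
2. controlled-substance inventory 67 days ago vs limit 60 → not met
3. board of pharmacy inspection 123 days ago vs limit 120 → not met
4. prescription-monitoring upload 218 days ago vs limit 180 → not met
5. condition 'offers immunizations' holds; licensed pharmacists on duty per shift 0 < 3 → not met
6. compounding area certification 251 days ago vs limit 180 → not met
7. certified pharmacy technicians 10 ≥ 5 → met
8. condition 'dispenses Schedule II substances' holds; after-hours emergency contact absent → not met
Not met: 1, 2, 3, 4, 5, 6, 8

1, 2, 3, 4, 5, 6, 8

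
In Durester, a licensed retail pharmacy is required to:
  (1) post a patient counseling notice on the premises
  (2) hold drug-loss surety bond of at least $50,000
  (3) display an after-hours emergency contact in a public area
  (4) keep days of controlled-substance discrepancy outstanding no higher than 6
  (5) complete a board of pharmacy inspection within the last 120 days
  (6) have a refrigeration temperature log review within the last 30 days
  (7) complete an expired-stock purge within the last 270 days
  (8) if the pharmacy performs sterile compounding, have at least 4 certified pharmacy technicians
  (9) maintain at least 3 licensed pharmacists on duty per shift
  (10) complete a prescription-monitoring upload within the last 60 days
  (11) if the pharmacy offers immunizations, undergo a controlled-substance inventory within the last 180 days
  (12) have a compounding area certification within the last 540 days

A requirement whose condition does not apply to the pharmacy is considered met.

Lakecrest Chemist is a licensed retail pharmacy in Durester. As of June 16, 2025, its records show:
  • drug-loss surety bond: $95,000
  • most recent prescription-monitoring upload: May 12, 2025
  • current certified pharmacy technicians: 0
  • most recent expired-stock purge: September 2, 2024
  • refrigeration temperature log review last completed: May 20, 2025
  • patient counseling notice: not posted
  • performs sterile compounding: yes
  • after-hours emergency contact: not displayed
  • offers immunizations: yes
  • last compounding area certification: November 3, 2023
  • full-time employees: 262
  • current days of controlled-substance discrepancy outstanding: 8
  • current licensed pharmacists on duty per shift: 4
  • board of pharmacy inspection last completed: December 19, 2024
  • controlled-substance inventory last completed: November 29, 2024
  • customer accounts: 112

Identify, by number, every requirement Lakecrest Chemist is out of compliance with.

1, 3, 4, 5, 7, 8, 11, 12

1. patient counseling notice absent → not met
2. drug-loss surety bond $95,000 ≥ $50,000 → met
3. after-hours emergency contact absent → not met
4. days of controlled-substance discrepancy outstanding 8 > 6 → not met
5. board of pharmacy inspection 179 days ago vs limit 120 → not met
6. refrigeration temperature log review 27 days ago vs limit 30 → met
7. expired-stock purge 287 days ago vs limit 270 → not met
8. condition 'performs sterile compounding' holds; certified pharmacy technicians 0 < 4 → not met
9. licensed pharmacists on duty per shift 4 ≥ 3 → met
10. prescription-monitoring upload 35 days ago vs limit 60 → met
11. condition 'offers immunizations' holds; controlled-substance inventory 199 days ago vs limit 180 → not met
12. compounding area certification 591 days ago vs limit 540 → not met
Not met: 1, 3, 4, 5, 7, 8, 11, 12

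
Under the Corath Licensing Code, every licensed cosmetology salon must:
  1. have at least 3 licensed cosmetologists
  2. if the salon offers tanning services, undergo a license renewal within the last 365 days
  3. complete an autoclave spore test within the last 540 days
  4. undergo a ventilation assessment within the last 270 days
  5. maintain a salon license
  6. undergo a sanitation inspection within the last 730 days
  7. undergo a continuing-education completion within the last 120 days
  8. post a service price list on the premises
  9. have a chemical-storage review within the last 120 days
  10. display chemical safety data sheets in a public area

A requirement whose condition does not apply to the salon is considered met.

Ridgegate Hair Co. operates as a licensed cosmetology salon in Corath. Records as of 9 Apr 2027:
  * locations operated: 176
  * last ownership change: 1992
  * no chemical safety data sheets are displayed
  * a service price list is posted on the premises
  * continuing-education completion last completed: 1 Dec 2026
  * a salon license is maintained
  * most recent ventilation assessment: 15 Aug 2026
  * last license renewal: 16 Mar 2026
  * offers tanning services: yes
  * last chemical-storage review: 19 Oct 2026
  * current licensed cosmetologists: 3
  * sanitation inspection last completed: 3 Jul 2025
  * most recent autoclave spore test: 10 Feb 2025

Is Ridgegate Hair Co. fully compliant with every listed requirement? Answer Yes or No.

1. licensed cosmetologists 3 ≥ 3 → met
2. condition 'offers tanning services' holds; license renewal 389 days ago vs limit 365 → not met
3. autoclave spore test 788 days ago vs limit 540 → not met
4. ventilation assessment 237 days ago vs limit 270 → met
5. salon license present → met
6. sanitation inspection 645 days ago vs limit 730 → met
7. continuing-education completion 129 days ago vs limit 120 → not met
8. service price list present → met
9. chemical-storage review 172 days ago vs limit 120 → not met
10. chemical safety data sheets absent → not met
Not met: 2, 3, 7, 9, 10

No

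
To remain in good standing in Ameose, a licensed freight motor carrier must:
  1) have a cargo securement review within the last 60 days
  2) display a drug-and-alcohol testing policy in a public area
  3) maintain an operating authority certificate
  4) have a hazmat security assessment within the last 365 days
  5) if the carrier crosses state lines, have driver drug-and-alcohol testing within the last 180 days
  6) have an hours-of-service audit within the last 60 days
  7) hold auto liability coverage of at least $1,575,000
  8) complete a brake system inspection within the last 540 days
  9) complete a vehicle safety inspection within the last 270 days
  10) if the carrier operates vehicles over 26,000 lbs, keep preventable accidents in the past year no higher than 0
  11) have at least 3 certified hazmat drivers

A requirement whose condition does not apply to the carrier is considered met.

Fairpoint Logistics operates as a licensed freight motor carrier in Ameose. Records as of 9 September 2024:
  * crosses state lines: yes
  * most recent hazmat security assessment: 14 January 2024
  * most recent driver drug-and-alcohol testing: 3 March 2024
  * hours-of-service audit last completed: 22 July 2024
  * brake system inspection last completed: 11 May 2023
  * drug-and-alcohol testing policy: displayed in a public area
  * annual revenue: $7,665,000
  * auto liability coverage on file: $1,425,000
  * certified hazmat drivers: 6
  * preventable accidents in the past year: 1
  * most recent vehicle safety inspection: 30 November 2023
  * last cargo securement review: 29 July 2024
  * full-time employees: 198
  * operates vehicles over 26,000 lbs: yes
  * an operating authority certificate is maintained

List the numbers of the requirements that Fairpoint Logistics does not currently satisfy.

5, 7, 9, 10

1. cargo securement review 42 days ago vs limit 60 → met
2. drug-and-alcohol testing policy present → met
3. operating authority certificate present → met
4. hazmat security assessment 239 days ago vs limit 365 → met
5. condition 'crosses state lines' holds; driver drug-and-alcohol testing 190 days ago vs limit 180 → not met
6. hours-of-service audit 49 days ago vs limit 60 → met
7. auto liability coverage $1,425,000 < $1,575,000 → not met
8. brake system inspection 487 days ago vs limit 540 → met
9. vehicle safety inspection 284 days ago vs limit 270 → not met
10. condition 'operates vehicles over 26,000 lbs' holds; preventable accidents in the past year 1 > 0 → not met
11. certified hazmat drivers 6 ≥ 3 → met
Not met: 5, 7, 9, 10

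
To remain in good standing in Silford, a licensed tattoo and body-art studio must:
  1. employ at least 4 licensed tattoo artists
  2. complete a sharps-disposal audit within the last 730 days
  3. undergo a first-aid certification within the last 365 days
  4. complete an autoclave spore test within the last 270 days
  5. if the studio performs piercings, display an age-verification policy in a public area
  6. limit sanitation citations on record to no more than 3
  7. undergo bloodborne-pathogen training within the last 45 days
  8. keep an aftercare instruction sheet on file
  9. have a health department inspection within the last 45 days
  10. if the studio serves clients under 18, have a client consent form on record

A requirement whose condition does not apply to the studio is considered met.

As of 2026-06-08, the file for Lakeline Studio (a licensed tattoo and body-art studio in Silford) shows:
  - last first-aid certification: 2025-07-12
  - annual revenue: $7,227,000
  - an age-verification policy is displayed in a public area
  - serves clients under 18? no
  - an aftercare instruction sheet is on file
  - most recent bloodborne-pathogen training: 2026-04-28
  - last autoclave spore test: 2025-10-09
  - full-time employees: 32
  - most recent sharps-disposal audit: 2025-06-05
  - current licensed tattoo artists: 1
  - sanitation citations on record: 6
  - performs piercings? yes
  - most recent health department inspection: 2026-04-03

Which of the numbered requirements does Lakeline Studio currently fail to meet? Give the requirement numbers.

1, 6, 9

1. licensed tattoo artists 1 < 4 → not met
2. sharps-disposal audit 368 days ago vs limit 730 → met
3. first-aid certification 331 days ago vs limit 365 → met
4. autoclave spore test 242 days ago vs limit 270 → met
5. condition 'performs piercings' holds; age-verification policy present → met
6. sanitation citations on record 6 > 3 → not met
7. bloodborne-pathogen training 41 days ago vs limit 45 → met
8. aftercare instruction sheet present → met
9. health department inspection 66 days ago vs limit 45 → not met
10. condition 'serves clients under 18' does not hold → requirement n/a → met
Not met: 1, 6, 9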